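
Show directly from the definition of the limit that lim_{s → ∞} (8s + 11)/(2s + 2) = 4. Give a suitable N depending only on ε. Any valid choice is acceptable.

Let ε > 0 be given. We seek N > 0 such that s > N implies |(8s + 11)/(2s + 2) − 4| < ε.
(8s + 11)/(2s + 2) − 4 = (2(8s + 11) − 8(2s + 2)) / (2(2s + 2)) = 6/(2(2s + 2)).
For s > 0 we have 2s + 2 > 2s, so |(8s + 11)/(2s + 2) − 4| = 6/(2(2s + 2)) < 6/(2·2s) = (3/2)/s.
Thus |(8s + 11)/(2s + 2) − 4| < ε whenever s > (3/2)/ε.
Take N = (3/2)/ε. If s > N then |(8s + 11)/(2s + 2) − 4| < (3/2)/s < ε.

N = (3/2)/ε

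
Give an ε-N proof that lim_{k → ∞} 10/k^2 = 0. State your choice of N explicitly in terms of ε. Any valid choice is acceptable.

N = (10/ε)^{1/2}

Suppose ε > 0. For k ≥ 1, |10/k^2 − 0| = 10/k^2.
10/k^2 < ε ⇔ k^2 > 10/ε ⇔ k > (10/ε)^{1/2}.
Take N = (10/ε)^{1/2}. Then k > N implies 10/k^2 < ε.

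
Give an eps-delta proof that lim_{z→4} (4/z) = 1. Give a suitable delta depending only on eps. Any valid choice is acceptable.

delta = min(2, 2eps)

Fix eps > 0. We seek delta > 0 such that 0 < |z − 4| < delta implies |4/z − 1| < eps.
|4/z − 1| = 4·|4 − z|/(4·|z|) = 4|z − 4|/(4|z|).
Require delta ≤ 2 so that |z| > 4 − 2 = 2, hence 4|z| > 8.
Then |4/z − 1| < 4|z − 4|/8, which is < eps when |z − 4| < 2eps.
Take delta = min(2, 2eps). Then 0 < |z − 4| < delta gives both |z − 4| < 2 and |z − 4| < 2eps, so |4/z − 1| < eps.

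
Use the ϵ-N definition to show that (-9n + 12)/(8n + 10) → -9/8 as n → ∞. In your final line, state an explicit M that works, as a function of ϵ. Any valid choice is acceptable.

M = (93/32)/ϵ

Let ϵ > 0. For n ≥ 1, |(-9n + 12)/(8n + 10) + 9/8| = |186|/(8(8n + 10)) = 186/(8(8n + 10)).
Since 8n + 10 ≥ 8n for n ≥ 1, this is ≤ 186/(8·8n) = (93/32)/n.
So |(-9n + 12)/(8n + 10) + 9/8| < ϵ whenever n > (93/32)/ϵ.
Take M = (93/32)/ϵ. If n > M then |(-9n + 12)/(8n + 10) + 9/8| ≤ (93/32)/n < ϵ.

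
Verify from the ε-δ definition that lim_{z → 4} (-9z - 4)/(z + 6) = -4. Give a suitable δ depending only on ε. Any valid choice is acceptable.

δ = min(5, ε)

Let ε > 0. We want δ > 0 with 0 < |z − 4| < δ ⇒ |(-9z - 4)/(z + 6) + 4| < ε.
Combining over a common denominator, (-9z - 4)/(z + 6) + 4 = [(-9z - 4)·10 − (-40)·(z + 6)] / [10·(z + 6)] = -50(z − 4) / (10(z + 6)).
So |(-9z - 4)/(z + 6) + 4| = 50|z − 4| / (10·|z + 6|).
Restrict δ ≤ 5. Then |z − 4| < 5 gives |z + 6| = |(z − 4) + 10| ≥ 10 − 5 = 5.
Hence |(-9z - 4)/(z + 6) + 4| < 50|z − 4|/(10·5) = |z − 4|, which is < ε once |z − 4| < ε.
Take δ = min(5, ε). Then 0 < |z − 4| < δ forces both bounds, so |(-9z - 4)/(z + 6) + 4| < ε.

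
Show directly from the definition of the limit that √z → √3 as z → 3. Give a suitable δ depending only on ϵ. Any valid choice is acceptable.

Let ϵ > 0 be given. We want δ > 0 such that 0 < |z − 3| < δ implies |√z − √3| < ϵ.
Multiplying by the conjugate, |√z − √3| = |z − 3|/(√z + √3).
Restrict δ ≤ 3 so that |z − 3| < 3 forces z > 0, and then √z + √3 > √3.
Hence |√z − √3| < |z − 3|/√3, which is < ϵ once |z − 3| < √3·ϵ.
Take δ = min(3, √3·ϵ). If 0 < |z − 3| < δ then z > 0 and |√z − √3| < |z − 3|/√3 < ϵ.

δ = min(3, √3·ϵ)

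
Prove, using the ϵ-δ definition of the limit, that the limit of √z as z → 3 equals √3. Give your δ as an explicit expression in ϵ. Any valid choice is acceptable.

δ = min(3, √3·ϵ)

Fix ϵ > 0. We want δ > 0 such that 0 < |z − 3| < δ implies |√z − √3| < ϵ.
Rationalise: √z − √3 = (z − 3)/(√z + √3), so |√z − √3| = |z − 3|/(√z + √3).
Restrict δ ≤ 3 so that |z − 3| < 3 forces z > 0, and then √z + √3 > √3.
Hence |√z − √3| < |z − 3|/√3, which is < ϵ once |z − 3| < √3·ϵ.
Take δ = min(3, √3·ϵ). If 0 < |z − 3| < δ then z > 0 and |√z − √3| < |z − 3|/√3 < ϵ.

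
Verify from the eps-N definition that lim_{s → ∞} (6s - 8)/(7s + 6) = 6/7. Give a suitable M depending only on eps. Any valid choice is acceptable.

Suppose eps > 0. We seek M > 0 such that s > M implies |(6s - 8)/(7s + 6) − (6/7)| < eps.
(6s - 8)/(7s + 6) − (6/7) = (7(6s - 8) − 6(7s + 6)) / (7(7s + 6)) = -92/(7(7s + 6)).
For s > 0 we have 7s + 6 > 7s, so |(6s - 8)/(7s + 6) − (6/7)| = 92/(7(7s + 6)) < 92/(7·7s) = (92/49)/s.
Thus |(6s - 8)/(7s + 6) − (6/7)| < eps whenever s > (92/49)/eps.
Take M = (92/49)/eps. If s > M then |(6s - 8)/(7s + 6) − (6/7)| < (92/49)/s < eps.

M = (92/49)/eps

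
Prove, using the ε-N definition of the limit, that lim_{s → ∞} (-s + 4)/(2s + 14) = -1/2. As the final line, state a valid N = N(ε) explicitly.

N = (11/2)/ε

Let ε > 0. We seek N > 0 such that s > N implies |(-s + 4)/(2s + 14) + 1/2| < ε.
(-s + 4)/(2s + 14) + 1/2 = (2(-s + 4) − (-1)(2s + 14)) / (2(2s + 14)) = 22/(2(2s + 14)).
For s > 0 we have 2s + 14 > 2s, so |(-s + 4)/(2s + 14) + 1/2| = 22/(2(2s + 14)) < 22/(2·2s) = (11/2)/s.
Thus |(-s + 4)/(2s + 14) + 1/2| < ε whenever s > (11/2)/ε.
Take N = (11/2)/ε. If s > N then |(-s + 4)/(2s + 14) + 1/2| < (11/2)/s < ε.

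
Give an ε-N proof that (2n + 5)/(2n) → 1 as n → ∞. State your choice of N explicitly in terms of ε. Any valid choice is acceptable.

N = (5/2)/ε

Let ε > 0. For n ≥ 1, |(2n + 5)/(2n) − 1| = |10|/(2(2n)) = 10/(2(2n)).
Since 2n ≥ 2n for n ≥ 1, this is ≤ 10/(2·2n) = (5/2)/n.
So |(2n + 5)/(2n) − 1| < ε whenever n > (5/2)/ε.
Take N = (5/2)/ε. If n > N then |(2n + 5)/(2n) − 1| ≤ (5/2)/n < ε.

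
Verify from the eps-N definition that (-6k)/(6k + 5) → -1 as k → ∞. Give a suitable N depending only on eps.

Let eps > 0 be given. For k ≥ 1, |(-6k)/(6k + 5) + 1| = |30|/(6(6k + 5)) = 30/(6(6k + 5)).
Since 6k + 5 ≥ 6k for k ≥ 1, this is ≤ 30/(6·6k) = (5/6)/k.
So |(-6k)/(6k + 5) + 1| < eps whenever k > (5/6)/eps.
Take N = (5/6)/eps. If k > N then |(-6k)/(6k + 5) + 1| ≤ (5/6)/k < eps.

N = (5/6)/eps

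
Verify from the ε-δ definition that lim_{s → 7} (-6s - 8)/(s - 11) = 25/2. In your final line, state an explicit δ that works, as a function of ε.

Let ε > 0 be given. We want δ > 0 with 0 < |s − 7| < δ ⇒ |(-6s - 8)/(s - 11) − (25/2)| < ε.
Combining over a common denominator, (-6s - 8)/(s - 11) − (25/2) = [(-6s - 8)·(-4) − (-50)·(s - 11)] / [(-4)·(s - 11)] = 74(s − 7) / ((-4)(s - 11)).
So |(-6s - 8)/(s - 11) − (25/2)| = 74|s − 7| / (4·|s − 11|).
Restrict δ ≤ 2. Then |s − 7| < 2 gives |s − 11| = |(s − 7) + (-4)| ≥ 4 − 2 = 2.
Hence |(-6s - 8)/(s - 11) − (25/2)| < 74|s − 7|/(4·2) = (37/4)|s − 7|, which is < ε once |s − 7| < (4/37)ε.
Take δ = min(2, (4/37)ε). Then 0 < |s − 7| < δ forces both bounds, so |(-6s - 8)/(s - 11) − (25/2)| < ε.

δ = min(2, (4/37)ε)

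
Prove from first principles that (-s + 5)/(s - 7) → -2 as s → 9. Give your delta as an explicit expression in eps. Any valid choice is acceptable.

Suppose eps > 0. We want delta > 0 with 0 < |s − 9| < delta ⇒ |(-s + 5)/(s - 7) + 2| < eps.
Combining over a common denominator, (-s + 5)/(s - 7) + 2 = [(-s + 5)·2 − (-4)·(s - 7)] / [2·(s - 7)] = 2(s − 9) / (2(s - 7)).
So |(-s + 5)/(s - 7) + 2| = 2|s − 9| / (2·|s − 7|).
Restrict delta ≤ 1. Then |s − 9| < 1 gives |s − 7| = |(s − 9) + 2| ≥ 2 − 1 = 1.
Hence |(-s + 5)/(s - 7) + 2| < 2|s − 9|/(2·1) = |s − 9|, which is < eps once |s − 9| < eps.
Take delta = min(1, eps). Then 0 < |s − 9| < delta forces both bounds, so |(-s + 5)/(s - 7) + 2| < eps.

delta = min(1, eps)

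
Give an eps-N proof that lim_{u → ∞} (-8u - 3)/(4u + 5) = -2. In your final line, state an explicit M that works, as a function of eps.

Let eps > 0 be given. We seek M > 0 such that u > M implies |(-8u - 3)/(4u + 5) + 2| < eps.
(-8u - 3)/(4u + 5) + 2 = (4(-8u - 3) − (-8)(4u + 5)) / (4(4u + 5)) = 28/(4(4u + 5)).
For u > 0 we have 4u + 5 > 4u, so |(-8u - 3)/(4u + 5) + 2| = 28/(4(4u + 5)) < 28/(4·4u) = (7/4)/u.
Thus |(-8u - 3)/(4u + 5) + 2| < eps whenever u > (7/4)/eps.
Take M = (7/4)/eps. If u > M then |(-8u - 3)/(4u + 5) + 2| < (7/4)/u < eps.

M = (7/4)/eps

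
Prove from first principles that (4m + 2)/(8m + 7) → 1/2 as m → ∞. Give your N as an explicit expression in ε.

N = (3/16)/ε

Let ε > 0. For m ≥ 1, |(4m + 2)/(8m + 7) − (1/2)| = |-12|/(8(8m + 7)) = 12/(8(8m + 7)).
Since 8m + 7 ≥ 8m for m ≥ 1, this is ≤ 12/(8·8m) = (3/16)/m.
So |(4m + 2)/(8m + 7) − (1/2)| < ε whenever m > (3/16)/ε.
Take N = (3/16)/ε. If m > N then |(4m + 2)/(8m + 7) − (1/2)| ≤ (3/16)/m < ε.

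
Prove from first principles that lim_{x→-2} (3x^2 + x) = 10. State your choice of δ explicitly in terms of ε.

Let ε > 0 be given. We want δ > 0 such that 0 < |x + 2| < δ implies |(3x^2 + x) − 10| < ε.
(3x^2 + x) − 10 = 3x^2 + x - 10 = (x + 2)(3x - 5).
So |(3x^2 + x) − 10| = |x + 2|·|3x - 5|.
Assume first that |x + 2| < 2, so |x| < 4. Then |3x - 5| ≤ 3·4 + 5 = 17.
Hence |(3x^2 + x) − 10| ≤ 17|x + 2| < ε provided |x + 2| < ε/17.
Take δ = min(2, ε/17). Then 0 < |x + 2| < δ gives both |x + 2| < 2 and |x + 2| < ε/17, so |(3x^2 + x) − 10| < ε.

δ = min(2, ε/17)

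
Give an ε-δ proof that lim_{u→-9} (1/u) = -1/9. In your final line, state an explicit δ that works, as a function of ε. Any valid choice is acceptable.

δ = min(9/2, (81/2)ε)

Suppose ε > 0. We seek δ > 0 such that 0 < |u + 9| < δ implies |1/u + 1/9| < ε.
|1/u + 1/9| = |-9 − u|/(9·|u|) = |u + 9|/(9|u|).
Require δ ≤ 9/2 so that |u| > 9 − 9/2 = 9/2, hence 9|u| > 81/2.
Then |1/u + 1/9| < |u + 9|/(81/2), which is < ε when |u + 9| < (81/2)ε.
Take δ = min(9/2, (81/2)ε). Then 0 < |u + 9| < δ gives both |u + 9| < 9/2 and |u + 9| < (81/2)ε, so |1/u + 1/9| < ε.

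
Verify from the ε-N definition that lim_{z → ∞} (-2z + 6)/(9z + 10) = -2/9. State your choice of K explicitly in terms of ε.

Fix ε > 0. We seek K > 0 such that z > K implies |(-2z + 6)/(9z + 10) + 2/9| < ε.
(-2z + 6)/(9z + 10) + 2/9 = (9(-2z + 6) − (-2)(9z + 10)) / (9(9z + 10)) = 74/(9(9z + 10)).
For z > 0 we have 9z + 10 > 9z, so |(-2z + 6)/(9z + 10) + 2/9| = 74/(9(9z + 10)) < 74/(9·9z) = (74/81)/z.
Thus |(-2z + 6)/(9z + 10) + 2/9| < ε whenever z > (74/81)/ε.
Take K = (74/81)/ε. If z > K then |(-2z + 6)/(9z + 10) + 2/9| < (74/81)/z < ε.

K = (74/81)/ε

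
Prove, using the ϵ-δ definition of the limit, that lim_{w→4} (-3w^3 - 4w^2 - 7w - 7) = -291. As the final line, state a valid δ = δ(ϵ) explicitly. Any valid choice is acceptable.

Fix ϵ > 0. We want δ > 0 such that 0 < |w − 4| < δ implies |(-3w^3 - 4w^2 - 7w - 7) + 291| < ϵ.
(-3w^3 - 4w^2 - 7w - 7) + 291 = -3w^3 - 4w^2 - 7w + 284 = (w − 4)(-3w^2 - 16w - 71).
So |(-3w^3 - 4w^2 - 7w - 7) + 291| = |w − 4|·|-3w^2 - 16w - 71|.
Assume first that |w − 4| < 2, so |w| < 6. Then |-3w^2 - 16w - 71| ≤ 3·6^2 + 16·6 + 71 = 275.
Hence |(-3w^3 - 4w^2 - 7w - 7) + 291| ≤ 275|w − 4| < ϵ provided |w − 4| < ϵ/275.
Choosing δ = min(2, ϵ/275) ensures both conditions, hence |(-3w^3 - 4w^2 - 7w - 7) + 291| < ϵ.

δ = min(2, ϵ/275)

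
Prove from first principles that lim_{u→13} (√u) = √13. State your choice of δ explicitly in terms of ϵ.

Fix ϵ > 0. We want δ > 0 such that 0 < |u − 13| < δ implies |√u − √13| < ϵ.
Multiplying by the conjugate, |√u − √13| = |u − 13|/(√u + √13).
Restrict δ ≤ 13 so that |u − 13| < 13 forces u > 0, and then √u + √13 > √13.
Hence |√u − √13| < |u − 13|/√13, which is < ϵ once |u − 13| < √13·ϵ.
Take δ = min(13, √13·ϵ). If 0 < |u − 13| < δ then u > 0 and |√u − √13| < |u − 13|/√13 < ϵ.

δ = min(13, √13·ϵ)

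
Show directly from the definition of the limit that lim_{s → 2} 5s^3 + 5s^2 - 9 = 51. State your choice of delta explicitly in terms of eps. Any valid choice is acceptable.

delta = min(2, eps/170)

Suppose eps > 0. We want delta > 0 such that 0 < |s − 2| < delta implies |(5s^3 + 5s^2 - 9) − 51| < eps.
(5s^3 + 5s^2 - 9) − 51 = 5s^3 + 5s^2 - 60 = (s − 2)(5s^2 + 15s + 30).
So |(5s^3 + 5s^2 - 9) − 51| = |s − 2|·|5s^2 + 15s + 30|.
Assume first that |s − 2| < 2, so |s| < 4. Then |5s^2 + 15s + 30| ≤ 5·4^2 + 15·4 + 30 = 170.
Hence |(5s^3 + 5s^2 - 9) − 51| ≤ 170|s − 2| < eps provided |s − 2| < eps/170.
Take delta = min(2, eps/170). Then 0 < |s − 2| < delta gives both |s − 2| < 2 and |s − 2| < eps/170, so |(5s^3 + 5s^2 - 9) − 51| < eps.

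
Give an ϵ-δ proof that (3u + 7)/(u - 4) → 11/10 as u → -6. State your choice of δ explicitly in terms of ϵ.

δ = min(5, (50/19)ϵ)

Let ϵ > 0. We want δ > 0 with 0 < |u + 6| < δ ⇒ |(3u + 7)/(u - 4) − (11/10)| < ϵ.
Combining over a common denominator, (3u + 7)/(u - 4) − (11/10) = [(3u + 7)·(-10) − (-11)·(u - 4)] / [(-10)·(u - 4)] = -19(u + 6) / ((-10)(u - 4)).
So |(3u + 7)/(u - 4) − (11/10)| = 19|u + 6| / (10·|u − 4|).
Restrict δ ≤ 5. Then |u + 6| < 5 gives |u − 4| = |(u + 6) + (-10)| ≥ 10 − 5 = 5.
Hence |(3u + 7)/(u - 4) − (11/10)| < 19|u + 6|/(10·5) = (19/50)|u + 6|, which is < ϵ once |u + 6| < (50/19)ϵ.
Take δ = min(5, (50/19)ϵ). Then 0 < |u + 6| < δ forces both bounds, so |(3u + 7)/(u - 4) − (11/10)| < ϵ.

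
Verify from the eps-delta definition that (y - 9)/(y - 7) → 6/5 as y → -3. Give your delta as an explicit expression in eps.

Fix eps > 0. We want delta > 0 with 0 < |y + 3| < delta ⇒ |(y - 9)/(y - 7) − (6/5)| < eps.
Combining over a common denominator, (y - 9)/(y - 7) − (6/5) = [(y - 9)·(-10) − (-12)·(y - 7)] / [(-10)·(y - 7)] = 2(y + 3) / ((-10)(y - 7)).
So |(y - 9)/(y - 7) − (6/5)| = 2|y + 3| / (10·|y − 7|).
Require delta ≤ 5, so |y − 7| ≥ |-10| − |y + 3| > 10 − 5 = 5.
Hence |(y - 9)/(y - 7) − (6/5)| < 2|y + 3|/(10·5) = (1/25)|y + 3|, which is < eps once |y + 3| < 25eps.
Take delta = min(5, 25eps). Then 0 < |y + 3| < delta forces both bounds, so |(y - 9)/(y - 7) − (6/5)| < eps.

delta = min(5, 25eps)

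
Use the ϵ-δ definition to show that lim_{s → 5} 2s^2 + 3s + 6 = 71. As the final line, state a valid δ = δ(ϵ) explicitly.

Let ϵ > 0 be given. We want δ > 0 such that 0 < |s − 5| < δ implies |(2s^2 + 3s + 6) − 71| < ϵ.
(2s^2 + 3s + 6) − 71 = 2s^2 + 3s - 65 = (s − 5)(2s + 13).
So |(2s^2 + 3s + 6) − 71| = |s − 5|·|2s + 13|.
Assume first that |s − 5| < 2, so |s| < 7. Then |2s + 13| ≤ 2·7 + 13 = 27.
Hence |(2s^2 + 3s + 6) − 71| ≤ 27|s − 5| < ϵ provided |s − 5| < ϵ/27.
Choosing δ = min(2, ϵ/27) ensures both conditions, hence |(2s^2 + 3s + 6) − 71| < ϵ.

δ = min(2, ϵ/27)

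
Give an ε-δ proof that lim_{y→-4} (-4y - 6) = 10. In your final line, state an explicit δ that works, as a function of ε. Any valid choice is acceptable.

Let ε > 0. We need δ > 0 so that 0 < |y + 4| < δ implies |(-4y - 6) − 10| < ε.
Since (-4y - 6) − 10 = -4(y + 4), we have |(-4y - 6) − 10| = 4|y + 4|.
So 4|y + 4| < ε exactly when |y + 4| < ε/4.
Take δ = ε/4. If 0 < |y + 4| < δ then |(-4y - 6) − 10| = 4|y + 4| < 4·(ε/4) = ε.

δ = ε/4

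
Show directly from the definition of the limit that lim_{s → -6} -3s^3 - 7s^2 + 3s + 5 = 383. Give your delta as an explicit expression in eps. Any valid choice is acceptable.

Let eps > 0. We want delta > 0 such that 0 < |s + 6| < delta implies |(-3s^3 - 7s^2 + 3s + 5) − 383| < eps.
(-3s^3 - 7s^2 + 3s + 5) − 383 = -3s^3 - 7s^2 + 3s - 378 = (s + 6)(-3s^2 + 11s - 63).
So |(-3s^3 - 7s^2 + 3s + 5) − 383| = |s + 6|·|-3s^2 + 11s - 63|.
Require delta ≤ 1. Then |s + 6| < 1 gives |s| < 7, and by the triangle inequality |-3s^2 + 11s - 63| ≤ 3·7^2 + 11·7 + 63 = 287.
Hence |(-3s^3 - 7s^2 + 3s + 5) − 383| ≤ 287|s + 6| < eps provided |s + 6| < eps/287.
Choosing delta = min(1, eps/287) ensures both conditions, hence |(-3s^3 - 7s^2 + 3s + 5) − 383| < eps.

delta = min(1, eps/287)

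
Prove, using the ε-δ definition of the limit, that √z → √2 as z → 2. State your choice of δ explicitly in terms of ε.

δ = min(2, √2·ε)

Let ε > 0 be given. We want δ > 0 such that 0 < |z − 2| < δ implies |√z − √2| < ε.
Multiplying by the conjugate, |√z − √2| = |z − 2|/(√z + √2).
Restrict δ ≤ 2 so that |z − 2| < 2 forces z > 0, and then √z + √2 > √2.
Hence |√z − √2| < |z − 2|/√2, which is < ε once |z − 2| < √2·ε.
Take δ = min(2, √2·ε). If 0 < |z − 2| < δ then z > 0 and |√z − √2| < |z − 2|/√2 < ε.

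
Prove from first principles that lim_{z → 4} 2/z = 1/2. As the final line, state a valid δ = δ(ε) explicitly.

Fix ε > 0. We seek δ > 0 such that 0 < |z − 4| < δ implies |2/z − (1/2)| < ε.
|2/z − (1/2)| = 2·|4 − z|/(4·|z|) = 2|z − 4|/(4|z|).
Restrict δ ≤ 2. Then |z − 4| < 2 gives |z| > 2, so 4|z| > 8.
Then |2/z − (1/2)| < 2|z − 4|/8, which is < ε when |z − 4| < 4ε.
Take δ = min(2, 4ε). Then 0 < |z − 4| < δ gives both |z − 4| < 2 and |z − 4| < 4ε, so |2/z − (1/2)| < ε.

δ = min(2, 4ε)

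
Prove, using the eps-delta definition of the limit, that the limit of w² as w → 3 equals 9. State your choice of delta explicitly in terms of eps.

Fix eps > 0. We seek delta > 0 with 0 < |w − 3| < delta ⇒ |w² − 9| < eps.
Factor: w² − 9 = (w − 3)(w + 3), so |w² − 9| = |w − 3|·|w + 3|.
Impose delta ≤ 1 so that |w| < 4; then |w + 3| ≤ 7.
Hence |w² − 9| ≤ 7|w − 3|, which is < eps once |w − 3| < eps/7.
Take delta = min(1, eps/7). If 0 < |w − 3| < delta then both bounds hold and |w² − 9| ≤ 7|w − 3| < 7·(eps/7) = eps.

delta = min(1, eps/7)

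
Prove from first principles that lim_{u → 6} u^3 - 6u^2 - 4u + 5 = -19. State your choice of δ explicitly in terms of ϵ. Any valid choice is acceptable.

Let ϵ > 0 be given. We want δ > 0 such that 0 < |u − 6| < δ implies |(u^3 - 6u^2 - 4u + 5) + 19| < ϵ.
(u^3 - 6u^2 - 4u + 5) + 19 = u^3 - 6u^2 - 4u + 24 = (u − 6)(u^2 - 4).
So |(u^3 - 6u^2 - 4u + 5) + 19| = |u − 6|·|u^2 - 4|.
Assume first that |u − 6| < 1, so |u| < 7. Then |u^2 - 4| ≤ 7^2 + 4 = 53.
Hence |(u^3 - 6u^2 - 4u + 5) + 19| ≤ 53|u − 6| < ϵ provided |u − 6| < ϵ/53.
Choosing δ = min(1, ϵ/53) ensures both conditions, hence |(u^3 - 6u^2 - 4u + 5) + 19| < ϵ.

δ = min(1, ϵ/53)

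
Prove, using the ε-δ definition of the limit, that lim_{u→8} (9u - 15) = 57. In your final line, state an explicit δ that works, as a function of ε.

Suppose ε > 0. We need δ > 0 so that 0 < |u − 8| < δ implies |(9u - 15) − 57| < ε.
Since (9u - 15) − 57 = 9(u − 8), we have |(9u - 15) − 57| = 9|u − 8|.
Thus it suffices that |u − 8| < ε/9.
Choosing δ = ε/9 gives |(9u - 15) − 57| = 9|u − 8| < ε whenever |u − 8| < δ.

δ = ε/9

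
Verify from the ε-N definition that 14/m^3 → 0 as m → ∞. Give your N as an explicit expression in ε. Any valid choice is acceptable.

N = (14/ε)^{1/3}

Fix ε > 0. For m ≥ 1, |14/m^3 − 0| = 14/m^3.
14/m^3 < ε ⇔ m^3 > 14/ε ⇔ m > (14/ε)^{1/3}.
Take N = (14/ε)^{1/3}. Then m > N implies 14/m^3 < ε.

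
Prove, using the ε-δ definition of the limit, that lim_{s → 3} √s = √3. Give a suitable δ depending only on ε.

Fix ε > 0. We want δ > 0 such that 0 < |s − 3| < δ implies |√s − √3| < ε.
Multiplying by the conjugate, |√s − √3| = |s − 3|/(√s + √3).
Restrict δ ≤ 3 so that |s − 3| < 3 forces s > 0, and then √s + √3 > √3.
Hence |√s − √3| < |s − 3|/√3, which is < ε once |s − 3| < √3·ε.
Take δ = min(3, √3·ε). If 0 < |s − 3| < δ then s > 0 and |√s − √3| < |s − 3|/√3 < ε.

δ = min(3, √3·ε)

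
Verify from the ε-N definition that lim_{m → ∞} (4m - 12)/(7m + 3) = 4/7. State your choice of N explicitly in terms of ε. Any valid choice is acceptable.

Let ε > 0 be given. For m ≥ 1, |(4m - 12)/(7m + 3) − (4/7)| = |-96|/(7(7m + 3)) = 96/(7(7m + 3)).
Since 7m + 3 ≥ 7m for m ≥ 1, this is ≤ 96/(7·7m) = (96/49)/m.
So |(4m - 12)/(7m + 3) − (4/7)| < ε whenever m > (96/49)/ε.
Take N = (96/49)/ε. If m > N then |(4m - 12)/(7m + 3) − (4/7)| ≤ (96/49)/m < ε.

N = (96/49)/ε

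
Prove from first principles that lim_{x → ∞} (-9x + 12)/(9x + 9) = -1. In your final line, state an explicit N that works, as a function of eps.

Let eps > 0 be given. We seek N > 0 such that x > N implies |(-9x + 12)/(9x + 9) + 1| < eps.
(-9x + 12)/(9x + 9) + 1 = (9(-9x + 12) − (-9)(9x + 9)) / (9(9x + 9)) = 189/(9(9x + 9)).
For x > 0 we have 9x + 9 > 9x, so |(-9x + 12)/(9x + 9) + 1| = 189/(9(9x + 9)) < 189/(9·9x) = (7/3)/x.
Thus |(-9x + 12)/(9x + 9) + 1| < eps whenever x > (7/3)/eps.
Take N = (7/3)/eps. If x > N then |(-9x + 12)/(9x + 9) + 1| < (7/3)/x < eps.

N = (7/3)/eps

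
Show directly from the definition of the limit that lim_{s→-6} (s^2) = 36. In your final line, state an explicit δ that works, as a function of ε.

δ = min(1, ε/13)

Suppose ε > 0. We seek δ > 0 with 0 < |s + 6| < δ ⇒ |s^2 − 36| < ε.
Factor: s^2 − 36 = (s + 6)(s - 6), so |s^2 − 36| = |s + 6|·|s - 6|.
Restrict δ ≤ 1. Then |s + 6| < 1 gives |s| < 7, so by the triangle inequality |s - 6| ≤ 7 + 6 = 13.
Hence |s^2 − 36| ≤ 13|s + 6|, which is < ε once |s + 6| < ε/13.
Take δ = min(1, ε/13). If 0 < |s + 6| < δ then both bounds hold and |s^2 − 36| ≤ 13|s + 6| < 13·(ε/13) = ε.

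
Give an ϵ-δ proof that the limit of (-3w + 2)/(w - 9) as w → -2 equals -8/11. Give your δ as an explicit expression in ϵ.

Suppose ϵ > 0. We want δ > 0 with 0 < |w + 2| < δ ⇒ |(-3w + 2)/(w - 9) + 8/11| < ϵ.
Combining over a common denominator, (-3w + 2)/(w - 9) + 8/11 = [(-3w + 2)·(-11) − 8·(w - 9)] / [(-11)·(w - 9)] = 25(w + 2) / ((-11)(w - 9)).
So |(-3w + 2)/(w - 9) + 8/11| = 25|w + 2| / (11·|w − 9|).
Require δ ≤ 11/2, so |w − 9| ≥ |-11| − |w + 2| > 11 − 11/2 = 11/2.
Hence |(-3w + 2)/(w - 9) + 8/11| < 25|w + 2|/(11·(11/2)) = (50/121)|w + 2|, which is < ϵ once |w + 2| < (121/50)ϵ.
Take δ = min(11/2, (121/50)ϵ). Then 0 < |w + 2| < δ forces both bounds, so |(-3w + 2)/(w - 9) + 8/11| < ϵ.

δ = min(11/2, (121/50)ϵ)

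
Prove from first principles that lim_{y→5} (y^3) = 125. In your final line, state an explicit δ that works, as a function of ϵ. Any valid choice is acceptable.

δ = min(2, ϵ/109)

Fix ϵ > 0. We seek δ > 0 with 0 < |y − 5| < δ ⇒ |y^3 − 125| < ϵ.
Factor: y^3 − 125 = (y − 5)(y^2 + 5y + 25), so |y^3 − 125| = |y − 5|·|y^2 + 5y + 25|.
Restrict δ ≤ 2. Then |y − 5| < 2 gives |y| < 7, so by the triangle inequality |y^2 + 5y + 25| ≤ 7^2 + 5·7 + 25 = 109.
Hence |y^3 − 125| ≤ 109|y − 5|, which is < ϵ once |y − 5| < ϵ/109.
Take δ = min(2, ϵ/109). If 0 < |y − 5| < δ then both bounds hold and |y^3 − 125| ≤ 109|y − 5| < 109·(ϵ/109) = ϵ.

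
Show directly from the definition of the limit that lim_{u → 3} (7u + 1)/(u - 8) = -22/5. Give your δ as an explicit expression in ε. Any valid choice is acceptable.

δ = min(5/2, (25/114)ε)

Suppose ε > 0. We want δ > 0 with 0 < |u − 3| < δ ⇒ |(7u + 1)/(u - 8) + 22/5| < ε.
Combining over a common denominator, (7u + 1)/(u - 8) + 22/5 = [(7u + 1)·(-5) − 22·(u - 8)] / [(-5)·(u - 8)] = -57(u − 3) / ((-5)(u - 8)).
So |(7u + 1)/(u - 8) + 22/5| = 57|u − 3| / (5·|u − 8|).
Restrict δ ≤ 5/2. Then |u − 3| < 5/2 gives |u − 8| = |(u − 3) + (-5)| ≥ 5 − 5/2 = 5/2.
Hence |(7u + 1)/(u - 8) + 22/5| < 57|u − 3|/(5·(5/2)) = (114/25)|u − 3|, which is < ε once |u − 3| < (25/114)ε.
Take δ = min(5/2, (25/114)ε). Then 0 < |u − 3| < δ forces both bounds, so |(7u + 1)/(u - 8) + 22/5| < ε.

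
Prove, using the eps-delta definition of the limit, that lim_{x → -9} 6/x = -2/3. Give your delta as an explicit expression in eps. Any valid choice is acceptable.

Let eps > 0 be given. We seek delta > 0 such that 0 < |x + 9| < delta implies |6/x + 2/3| < eps.
|6/x + 2/3| = 6·|-9 − x|/(9·|x|) = 6|x + 9|/(9|x|).
Restrict delta ≤ 9/2. Then |x + 9| < 9/2 gives |x| > 9/2, so 9|x| > 81/2.
Then |6/x + 2/3| < 6|x + 9|/(81/2), which is < eps when |x + 9| < (27/4)eps.
Take delta = min(9/2, (27/4)eps). Then 0 < |x + 9| < delta gives both |x + 9| < 9/2 and |x + 9| < (27/4)eps, so |6/x + 2/3| < eps.

delta = min(9/2, (27/4)eps)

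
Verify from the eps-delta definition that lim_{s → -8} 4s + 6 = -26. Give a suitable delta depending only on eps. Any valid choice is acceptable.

Fix eps > 0. We need delta > 0 so that 0 < |s + 8| < delta implies |(4s + 6) + 26| < eps.
Since (4s + 6) + 26 = 4(s + 8), we have |(4s + 6) + 26| = 4|s + 8|.
Thus it suffices that |s + 8| < eps/4.
Choosing delta = eps/4 gives |(4s + 6) + 26| = 4|s + 8| < eps whenever |s + 8| < delta.

delta = eps/4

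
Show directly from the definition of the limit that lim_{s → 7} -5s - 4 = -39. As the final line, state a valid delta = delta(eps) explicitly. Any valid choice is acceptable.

delta = eps/5

Suppose eps > 0. We need delta > 0 so that 0 < |s − 7| < delta implies |(-5s - 4) + 39| < eps.
|(-5s - 4) + 39| = |-5s + 35| = 5|s − 7|.
So 5|s − 7| < eps exactly when |s − 7| < eps/5.
Take delta = eps/5. If 0 < |s − 7| < delta then |(-5s - 4) + 39| = 5|s − 7| < 5·(eps/5) = eps.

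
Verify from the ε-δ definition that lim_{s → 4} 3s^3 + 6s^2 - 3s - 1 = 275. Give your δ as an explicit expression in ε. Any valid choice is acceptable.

δ = min(1, ε/234)

Let ε > 0. We want δ > 0 such that 0 < |s − 4| < δ implies |(3s^3 + 6s^2 - 3s - 1) − 275| < ε.
(3s^3 + 6s^2 - 3s - 1) − 275 = 3s^3 + 6s^2 - 3s - 276 = (s − 4)(3s^2 + 18s + 69).
So |(3s^3 + 6s^2 - 3s - 1) − 275| = |s − 4|·|3s^2 + 18s + 69|.
Assume first that |s − 4| < 1, so |s| < 5. Then |3s^2 + 18s + 69| ≤ 3·5^2 + 18·5 + 69 = 234.
Hence |(3s^3 + 6s^2 - 3s - 1) − 275| ≤ 234|s − 4| < ε provided |s − 4| < ε/234.
Take δ = min(1, ε/234). Then 0 < |s − 4| < δ gives both |s − 4| < 1 and |s − 4| < ε/234, so |(3s^3 + 6s^2 - 3s - 1) − 275| < ε.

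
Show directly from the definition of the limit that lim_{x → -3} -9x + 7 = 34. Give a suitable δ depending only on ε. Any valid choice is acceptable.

δ = ε/9

Suppose ε > 0. We need δ > 0 so that 0 < |x + 3| < δ implies |(-9x + 7) − 34| < ε.
|(-9x + 7) − 34| = |-9x - 27| = 9|x + 3|.
Thus it suffices that |x + 3| < ε/9.
Choosing δ = ε/9 gives |(-9x + 7) − 34| = 9|x + 3| < ε whenever |x + 3| < δ.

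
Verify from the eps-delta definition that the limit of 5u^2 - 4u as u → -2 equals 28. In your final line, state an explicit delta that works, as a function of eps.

delta = min(1, eps/29)

Let eps > 0. We want delta > 0 such that 0 < |u + 2| < delta implies |(5u^2 - 4u) − 28| < eps.
(5u^2 - 4u) − 28 = 5u^2 - 4u - 28 = (u + 2)(5u - 14).
So |(5u^2 - 4u) − 28| = |u + 2|·|5u - 14|.
Assume first that |u + 2| < 1, so |u| < 3. Then |5u - 14| ≤ 5·3 + 14 = 29.
Hence |(5u^2 - 4u) − 28| ≤ 29|u + 2| < eps provided |u + 2| < eps/29.
Choosing delta = min(1, eps/29) ensures both conditions, hence |(5u^2 - 4u) − 28| < eps.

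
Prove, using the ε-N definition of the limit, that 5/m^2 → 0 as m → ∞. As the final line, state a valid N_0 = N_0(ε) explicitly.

N_0 = (5/ε)^{1/2}

Suppose ε > 0. For m ≥ 1, |5/m^2 − 0| = 5/m^2.
5/m^2 < ε ⇔ m^2 > 5/ε ⇔ m > (5/ε)^{1/2}.
Take N_0 = (5/ε)^{1/2}. Then m > N_0 implies 5/m^2 < ε.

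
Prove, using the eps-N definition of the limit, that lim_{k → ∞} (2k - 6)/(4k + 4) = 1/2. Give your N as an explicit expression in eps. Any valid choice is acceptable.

N = 2/eps

Fix eps > 0. For k ≥ 1, |(2k - 6)/(4k + 4) − (1/2)| = |-32|/(4(4k + 4)) = 32/(4(4k + 4)).
Since 4k + 4 ≥ 4k for k ≥ 1, this is ≤ 32/(4·4k) = 2/k.
So |(2k - 6)/(4k + 4) − (1/2)| < eps whenever k > 2/eps.
Take N = 2/eps. If k > N then |(2k - 6)/(4k + 4) − (1/2)| ≤ 2/k < eps.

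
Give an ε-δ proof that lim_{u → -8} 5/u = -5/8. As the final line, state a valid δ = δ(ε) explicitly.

Fix ε > 0. We seek δ > 0 such that 0 < |u + 8| < δ implies |5/u + 5/8| < ε.
|5/u + 5/8| = 5·|-8 − u|/(8·|u|) = 5|u + 8|/(8|u|).
Restrict δ ≤ 4. Then |u + 8| < 4 gives |u| > 4, so 8|u| > 32.
Then |5/u + 5/8| < 5|u + 8|/32, which is < ε when |u + 8| < (32/5)ε.
Take δ = min(4, (32/5)ε). Then 0 < |u + 8| < δ gives both |u + 8| < 4 and |u + 8| < (32/5)ε, so |5/u + 5/8| < ε.

δ = min(4, (32/5)ε)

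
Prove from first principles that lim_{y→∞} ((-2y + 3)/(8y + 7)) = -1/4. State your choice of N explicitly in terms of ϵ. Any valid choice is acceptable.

Suppose ϵ > 0. We seek N > 0 such that y > N implies |(-2y + 3)/(8y + 7) + 1/4| < ϵ.
(-2y + 3)/(8y + 7) + 1/4 = (8(-2y + 3) − (-2)(8y + 7)) / (8(8y + 7)) = 38/(8(8y + 7)).
For y > 0 we have 8y + 7 > 8y, so |(-2y + 3)/(8y + 7) + 1/4| = 38/(8(8y + 7)) < 38/(8·8y) = (19/32)/y.
Thus |(-2y + 3)/(8y + 7) + 1/4| < ϵ whenever y > (19/32)/ϵ.
Take N = (19/32)/ϵ. If y > N then |(-2y + 3)/(8y + 7) + 1/4| < (19/32)/y < ϵ.

N = (19/32)/ϵ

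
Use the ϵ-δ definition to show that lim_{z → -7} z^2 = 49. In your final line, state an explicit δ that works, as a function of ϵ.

Suppose ϵ > 0. We seek δ > 0 with 0 < |z + 7| < δ ⇒ |z^2 − 49| < ϵ.
Factor: z^2 − 49 = (z + 7)(z - 7), so |z^2 − 49| = |z + 7|·|z - 7|.
Impose δ ≤ 2 so that |z| < 9; then |z - 7| ≤ 16.
Hence |z^2 − 49| ≤ 16|z + 7|, which is < ϵ once |z + 7| < ϵ/16.
Take δ = min(2, ϵ/16). If 0 < |z + 7| < δ then both bounds hold and |z^2 − 49| ≤ 16|z + 7| < 16·(ϵ/16) = ϵ.

δ = min(2, ϵ/16)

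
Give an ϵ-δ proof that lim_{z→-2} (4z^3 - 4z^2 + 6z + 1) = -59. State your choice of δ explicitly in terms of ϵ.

Suppose ϵ > 0. We want δ > 0 such that 0 < |z + 2| < δ implies |(4z^3 - 4z^2 + 6z + 1) + 59| < ϵ.
(4z^3 - 4z^2 + 6z + 1) + 59 = 4z^3 - 4z^2 + 6z + 60 = (z + 2)(4z^2 - 12z + 30).
So |(4z^3 - 4z^2 + 6z + 1) + 59| = |z + 2|·|4z^2 - 12z + 30|.
Require δ ≤ 1. Then |z + 2| < 1 gives |z| < 3, and by the triangle inequality |4z^2 - 12z + 30| ≤ 4·3^2 + 12·3 + 30 = 102.
Hence |(4z^3 - 4z^2 + 6z + 1) + 59| ≤ 102|z + 2| < ϵ provided |z + 2| < ϵ/102.
Choosing δ = min(1, ϵ/102) ensures both conditions, hence |(4z^3 - 4z^2 + 6z + 1) + 59| < ϵ.

δ = min(1, ϵ/102)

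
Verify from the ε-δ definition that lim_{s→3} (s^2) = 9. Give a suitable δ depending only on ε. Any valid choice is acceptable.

δ = min(1, ε/7)

Fix ε > 0. We seek δ > 0 with 0 < |s − 3| < δ ⇒ |s^2 − 9| < ε.
Factor: s^2 − 9 = (s − 3)(s + 3), so |s^2 − 9| = |s − 3|·|s + 3|.
Restrict δ ≤ 1. Then |s − 3| < 1 gives |s| < 4, so by the triangle inequality |s + 3| ≤ 4 + 3 = 7.
Hence |s^2 − 9| ≤ 7|s − 3|, which is < ε once |s − 3| < ε/7.
Take δ = min(1, ε/7). If 0 < |s − 3| < δ then both bounds hold and |s^2 − 9| ≤ 7|s − 3| < 7·(ε/7) = ε.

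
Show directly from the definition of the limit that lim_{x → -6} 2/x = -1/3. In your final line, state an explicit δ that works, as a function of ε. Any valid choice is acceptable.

Let ε > 0. We seek δ > 0 such that 0 < |x + 6| < δ implies |2/x + 1/3| < ε.
|2/x + 1/3| = 2·|-6 − x|/(6·|x|) = 2|x + 6|/(6|x|).
Restrict δ ≤ 3. Then |x + 6| < 3 gives |x| > 3, so 6|x| > 18.
Then |2/x + 1/3| < 2|x + 6|/18, which is < ε when |x + 6| < 9ε.
Take δ = min(3, 9ε). Then 0 < |x + 6| < δ gives both |x + 6| < 3 and |x + 6| < 9ε, so |2/x + 1/3| < ε.

δ = min(3, 9ε)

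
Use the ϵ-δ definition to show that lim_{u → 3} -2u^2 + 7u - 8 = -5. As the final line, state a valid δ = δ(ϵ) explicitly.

δ = min(1, ϵ/9)

Fix ϵ > 0. We want δ > 0 such that 0 < |u − 3| < δ implies |(-2u^2 + 7u - 8) + 5| < ϵ.
(-2u^2 + 7u - 8) + 5 = -2u^2 + 7u - 3 = (u − 3)(-2u + 1).
So |(-2u^2 + 7u - 8) + 5| = |u − 3|·|-2u + 1|.
Require δ ≤ 1. Then |u − 3| < 1 gives |u| < 4, and by the triangle inequality |-2u + 1| ≤ 2·4 + 1 = 9.
Hence |(-2u^2 + 7u - 8) + 5| ≤ 9|u − 3| < ϵ provided |u − 3| < ϵ/9.
Choosing δ = min(1, ϵ/9) ensures both conditions, hence |(-2u^2 + 7u - 8) + 5| < ϵ.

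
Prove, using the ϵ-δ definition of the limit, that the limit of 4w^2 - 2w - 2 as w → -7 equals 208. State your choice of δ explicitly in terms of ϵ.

δ = min(2, ϵ/66)

Suppose ϵ > 0. We want δ > 0 such that 0 < |w + 7| < δ implies |(4w^2 - 2w - 2) − 208| < ϵ.
(4w^2 - 2w - 2) − 208 = 4w^2 - 2w - 210 = (w + 7)(4w - 30).
So |(4w^2 - 2w - 2) − 208| = |w + 7|·|4w - 30|.
Assume first that |w + 7| < 2, so |w| < 9. Then |4w - 30| ≤ 4·9 + 30 = 66.
Hence |(4w^2 - 2w - 2) − 208| ≤ 66|w + 7| < ϵ provided |w + 7| < ϵ/66.
Choosing δ = min(2, ϵ/66) ensures both conditions, hence |(4w^2 - 2w - 2) − 208| < ϵ.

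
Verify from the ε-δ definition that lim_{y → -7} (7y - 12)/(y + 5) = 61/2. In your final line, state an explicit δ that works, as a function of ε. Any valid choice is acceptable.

Fix ε > 0. We want δ > 0 with 0 < |y + 7| < δ ⇒ |(7y - 12)/(y + 5) − (61/2)| < ε.
Combining over a common denominator, (7y - 12)/(y + 5) − (61/2) = [(7y - 12)·(-2) − (-61)·(y + 5)] / [(-2)·(y + 5)] = 47(y + 7) / ((-2)(y + 5)).
So |(7y - 12)/(y + 5) − (61/2)| = 47|y + 7| / (2·|y + 5|).
Restrict δ ≤ 1. Then |y + 7| < 1 gives |y + 5| = |(y + 7) + (-2)| ≥ 2 − 1 = 1.
Hence |(7y - 12)/(y + 5) − (61/2)| < 47|y + 7|/(2·1) = (47/2)|y + 7|, which is < ε once |y + 7| < (2/47)ε.
Take δ = min(1, (2/47)ε). Then 0 < |y + 7| < δ forces both bounds, so |(7y - 12)/(y + 5) − (61/2)| < ε.

δ = min(1, (2/47)ε)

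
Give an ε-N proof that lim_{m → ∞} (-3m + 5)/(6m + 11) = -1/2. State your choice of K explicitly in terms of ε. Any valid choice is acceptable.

Let ε > 0 be given. For m ≥ 1, |(-3m + 5)/(6m + 11) + 1/2| = |63|/(6(6m + 11)) = 63/(6(6m + 11)).
Since 6m + 11 ≥ 6m for m ≥ 1, this is ≤ 63/(6·6m) = (7/4)/m.
So |(-3m + 5)/(6m + 11) + 1/2| < ε whenever m > (7/4)/ε.
Take K = (7/4)/ε. If m > K then |(-3m + 5)/(6m + 11) + 1/2| ≤ (7/4)/m < ε.

K = (7/4)/ε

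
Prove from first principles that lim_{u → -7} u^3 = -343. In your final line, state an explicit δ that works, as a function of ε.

δ = min(1, ε/169)

Suppose ε > 0. We seek δ > 0 with 0 < |u + 7| < δ ⇒ |u^3 + 343| < ε.
Factor: u^3 + 343 = (u + 7)(u^2 - 7u + 49), so |u^3 + 343| = |u + 7|·|u^2 - 7u + 49|.
Impose δ ≤ 1 so that |u| < 8; then |u^2 - 7u + 49| ≤ 169.
Hence |u^3 + 343| ≤ 169|u + 7|, which is < ε once |u + 7| < ε/169.
Take δ = min(1, ε/169). If 0 < |u + 7| < δ then both bounds hold and |u^3 + 343| ≤ 169|u + 7| < 169·(ε/169) = ε.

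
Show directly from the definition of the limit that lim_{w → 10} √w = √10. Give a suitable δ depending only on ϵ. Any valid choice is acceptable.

δ = min(10, √10·ϵ)

Let ϵ > 0. We want δ > 0 such that 0 < |w − 10| < δ implies |√w − √10| < ϵ.
Multiplying by the conjugate, |√w − √10| = |w − 10|/(√w + √10).
Restrict δ ≤ 10 so that |w − 10| < 10 forces w > 0, and then √w + √10 > √10.
Hence |√w − √10| < |w − 10|/√10, which is < ϵ once |w − 10| < √10·ϵ.
Take δ = min(10, √10·ϵ). If 0 < |w − 10| < δ then w > 0 and |√w − √10| < |w − 10|/√10 < ϵ.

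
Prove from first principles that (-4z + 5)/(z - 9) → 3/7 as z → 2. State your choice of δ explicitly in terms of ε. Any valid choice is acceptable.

δ = min(7/2, (49/62)ε)

Let ε > 0 be given. We want δ > 0 with 0 < |z − 2| < δ ⇒ |(-4z + 5)/(z - 9) − (3/7)| < ε.
Combining over a common denominator, (-4z + 5)/(z - 9) − (3/7) = [(-4z + 5)·(-7) − (-3)·(z - 9)] / [(-7)·(z - 9)] = 31(z − 2) / ((-7)(z - 9)).
So |(-4z + 5)/(z - 9) − (3/7)| = 31|z − 2| / (7·|z − 9|).
Require δ ≤ 7/2, so |z − 9| ≥ |-7| − |z − 2| > 7 − 7/2 = 7/2.
Hence |(-4z + 5)/(z - 9) − (3/7)| < 31|z − 2|/(7·(7/2)) = (62/49)|z − 2|, which is < ε once |z − 2| < (49/62)ε.
Take δ = min(7/2, (49/62)ε). Then 0 < |z − 2| < δ forces both bounds, so |(-4z + 5)/(z - 9) − (3/7)| < ε.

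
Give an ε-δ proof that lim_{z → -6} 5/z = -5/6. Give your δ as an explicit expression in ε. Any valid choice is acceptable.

Let ε > 0 be given. We seek δ > 0 such that 0 < |z + 6| < δ implies |5/z + 5/6| < ε.
|5/z + 5/6| = 5·|-6 − z|/(6·|z|) = 5|z + 6|/(6|z|).
Restrict δ ≤ 3. Then |z + 6| < 3 gives |z| > 3, so 6|z| > 18.
Then |5/z + 5/6| < 5|z + 6|/18, which is < ε when |z + 6| < (18/5)ε.
Take δ = min(3, (18/5)ε). Then 0 < |z + 6| < δ gives both |z + 6| < 3 and |z + 6| < (18/5)ε, so |5/z + 5/6| < ε.

δ = min(3, (18/5)ε)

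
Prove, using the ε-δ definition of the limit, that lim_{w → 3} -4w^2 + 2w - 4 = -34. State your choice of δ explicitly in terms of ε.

Suppose ε > 0. We want δ > 0 such that 0 < |w − 3| < δ implies |(-4w^2 + 2w - 4) + 34| < ε.
(-4w^2 + 2w - 4) + 34 = -4w^2 + 2w + 30 = (w − 3)(-4w - 10).
So |(-4w^2 + 2w - 4) + 34| = |w − 3|·|-4w - 10|.
Assume first that |w − 3| < 1, so |w| < 4. Then |-4w - 10| ≤ 4·4 + 10 = 26.
Hence |(-4w^2 + 2w - 4) + 34| ≤ 26|w − 3| < ε provided |w − 3| < ε/26.
Choosing δ = min(1, ε/26) ensures both conditions, hence |(-4w^2 + 2w - 4) + 34| < ε.

δ = min(1, ε/26)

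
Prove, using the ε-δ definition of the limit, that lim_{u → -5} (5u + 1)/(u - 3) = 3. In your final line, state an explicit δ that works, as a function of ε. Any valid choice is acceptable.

Let ε > 0. We want δ > 0 with 0 < |u + 5| < δ ⇒ |(5u + 1)/(u - 3) − 3| < ε.
Combining over a common denominator, (5u + 1)/(u - 3) − 3 = [(5u + 1)·(-8) − (-24)·(u - 3)] / [(-8)·(u - 3)] = -16(u + 5) / ((-8)(u - 3)).
So |(5u + 1)/(u - 3) − 3| = 16|u + 5| / (8·|u − 3|).
Restrict δ ≤ 4. Then |u + 5| < 4 gives |u − 3| = |(u + 5) + (-8)| ≥ 8 − 4 = 4.
Hence |(5u + 1)/(u - 3) − 3| < 16|u + 5|/(8·4) = (1/2)|u + 5|, which is < ε once |u + 5| < 2ε.
Take δ = min(4, 2ε). Then 0 < |u + 5| < δ forces both bounds, so |(5u + 1)/(u - 3) − 3| < ε.

δ = min(4, 2ε)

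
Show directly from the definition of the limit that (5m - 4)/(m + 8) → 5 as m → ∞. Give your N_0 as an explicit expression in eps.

N_0 = 44/eps

Suppose eps > 0. For m ≥ 1, |(5m - 4)/(m + 8) − 5| = |-44|/((m + 8)) = 44/((m + 8)).
Since m + 8 ≥ m for m ≥ 1, this is ≤ 44/(m) = 44/m.
So |(5m - 4)/(m + 8) − 5| < eps whenever m > 44/eps.
Take N_0 = 44/eps. If m > N_0 then |(5m - 4)/(m + 8) − 5| ≤ 44/m < eps.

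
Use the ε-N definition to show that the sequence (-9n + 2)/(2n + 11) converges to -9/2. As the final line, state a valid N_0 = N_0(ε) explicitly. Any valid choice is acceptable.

N_0 = (103/4)/ε

Fix ε > 0. For n ≥ 1, |(-9n + 2)/(2n + 11) + 9/2| = |103|/(2(2n + 11)) = 103/(2(2n + 11)).
Since 2n + 11 ≥ 2n for n ≥ 1, this is ≤ 103/(2·2n) = (103/4)/n.
So |(-9n + 2)/(2n + 11) + 9/2| < ε whenever n > (103/4)/ε.
Take N_0 = (103/4)/ε. If n > N_0 then |(-9n + 2)/(2n + 11) + 9/2| ≤ (103/4)/n < ε.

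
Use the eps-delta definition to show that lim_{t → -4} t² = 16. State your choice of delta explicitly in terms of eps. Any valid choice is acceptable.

Suppose eps > 0. We seek delta > 0 with 0 < |t + 4| < delta ⇒ |t² − 16| < eps.
Factor: t² − 16 = (t + 4)(t - 4), so |t² − 16| = |t + 4|·|t - 4|.
Restrict delta ≤ 1. Then |t + 4| < 1 gives |t| < 5, so by the triangle inequality |t - 4| ≤ 5 + 4 = 9.
Hence |t² − 16| ≤ 9|t + 4|, which is < eps once |t + 4| < eps/9.
Take delta = min(1, eps/9). If 0 < |t + 4| < delta then both bounds hold and |t² − 16| ≤ 9|t + 4| < 9·(eps/9) = eps.

delta = min(1, eps/9)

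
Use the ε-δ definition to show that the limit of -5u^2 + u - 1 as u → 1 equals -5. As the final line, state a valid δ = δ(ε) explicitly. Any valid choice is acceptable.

Let ε > 0. We want δ > 0 such that 0 < |u − 1| < δ implies |(-5u^2 + u - 1) + 5| < ε.
(-5u^2 + u - 1) + 5 = -5u^2 + u + 4 = (u − 1)(-5u - 4).
So |(-5u^2 + u - 1) + 5| = |u − 1|·|-5u - 4|.
Require δ ≤ 1. Then |u − 1| < 1 gives |u| < 2, and by the triangle inequality |-5u - 4| ≤ 5·2 + 4 = 14.
Hence |(-5u^2 + u - 1) + 5| ≤ 14|u − 1| < ε provided |u − 1| < ε/14.
Take δ = min(1, ε/14). Then 0 < |u − 1| < δ gives both |u − 1| < 1 and |u − 1| < ε/14, so |(-5u^2 + u - 1) + 5| < ε.

δ = min(1, ε/14)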